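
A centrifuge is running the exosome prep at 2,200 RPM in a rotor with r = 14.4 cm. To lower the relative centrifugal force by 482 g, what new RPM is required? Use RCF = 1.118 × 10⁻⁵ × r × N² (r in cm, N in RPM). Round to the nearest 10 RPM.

≈ 1360 RPM

Current RCF = 1.118 × 10⁻⁵ × 14.4 × (2200)² = 1.118 × 10⁻⁵ × 14.4 × 4,840,000 ≈ 779.2 × g
Target RCF = 779.2 − 482 = 297.2 × g
N² = 297.2 / (16.0992 × 10⁻⁵) = 1,846,054
N ≈ √1,846,054 ≈ 1,358.7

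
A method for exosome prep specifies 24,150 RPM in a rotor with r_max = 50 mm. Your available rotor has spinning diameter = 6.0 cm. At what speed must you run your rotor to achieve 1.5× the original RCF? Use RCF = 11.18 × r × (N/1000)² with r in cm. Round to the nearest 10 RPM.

≈ 38180 RPM

Original rotor: r = 50 mm = 5.0 cm
RCF_original = 11.18 × 5 × (24.15)² = 11.18 × 5 × 583.2225 ≈ 32,602.1 × g
Target RCF = 1.5 × 32,602.1 ≈ 48,903.1 × g
Your rotor: r = 6.0 / 2 = 3 cm
48,903.1 = 11.18 × 3 × (N/1000)²
(N/1000)² = 48,903.1 / 33.54 = 1458.053
N = 1000 × √1458.053 ≈ 38,184.5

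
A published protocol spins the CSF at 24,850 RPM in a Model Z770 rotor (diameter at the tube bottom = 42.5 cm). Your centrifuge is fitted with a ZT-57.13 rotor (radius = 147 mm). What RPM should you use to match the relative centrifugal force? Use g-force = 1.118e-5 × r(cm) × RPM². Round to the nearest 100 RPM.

≈ 29900 RPM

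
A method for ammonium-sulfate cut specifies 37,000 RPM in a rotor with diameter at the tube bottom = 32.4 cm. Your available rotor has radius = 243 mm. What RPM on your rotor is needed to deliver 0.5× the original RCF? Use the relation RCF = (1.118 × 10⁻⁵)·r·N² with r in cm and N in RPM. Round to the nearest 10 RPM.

Original rotor: r = 32.4 / 2 = 16.2 cm
RCF = 1.118 × 10⁻⁵ × r × N²
RCF_original = 1.118 × 10⁻⁵ × 16.2 × (37000)² = 1.118 × 10⁻⁵ × 16.2 × 1,369,000,000 ≈ 247,947.8 × g
Target RCF = 0.5 × 247,947.8 ≈ 123,973.9 × g
Your rotor: r = 243 mm = 24.3 cm
123,973.9 = 1.118 × 10⁻⁵ × 24.3 × N²
N² = 123,973.9 / (27.1674 × 10⁻⁵) = 456,333,326
N ≈ √456,333,326 ≈ 21,362.0

≈ 21360 RPM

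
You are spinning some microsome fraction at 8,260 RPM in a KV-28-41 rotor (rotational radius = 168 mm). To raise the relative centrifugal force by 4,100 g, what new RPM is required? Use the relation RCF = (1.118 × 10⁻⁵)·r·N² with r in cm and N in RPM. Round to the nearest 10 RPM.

r = 168 mm = 16.8 cm
Current RCF = 1.118 × 10⁻⁵ × 16.8 × (8260)² = 1.118 × 10⁻⁵ × 16.8 × 68,227,600 ≈ 12,814.8 × g
Target RCF = 12,814.8 + 4,100 = 16,914.8 × g
N² = 16,914.8 / (18.7824 × 10⁻⁵) = 90,056,649
N ≈ √90,056,649 ≈ 9,489.8

≈ 9490 RPM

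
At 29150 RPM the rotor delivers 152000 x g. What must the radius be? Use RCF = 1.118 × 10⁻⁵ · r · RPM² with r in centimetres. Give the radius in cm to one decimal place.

≈ 16.0 cm

RCF = 1.118 × 10⁻⁵ × r × N²
152000 = 1.118 × 10⁻⁵ × r × (29150)²
r = 152000 / (1.118 × 10⁻⁵ × 849,722,500) = 152000 / 9499.898 ≈ 16.000 cm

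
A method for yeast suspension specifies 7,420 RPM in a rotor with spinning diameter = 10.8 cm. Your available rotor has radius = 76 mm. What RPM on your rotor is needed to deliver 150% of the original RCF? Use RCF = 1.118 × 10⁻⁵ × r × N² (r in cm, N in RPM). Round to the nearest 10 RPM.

7660 RPM

Original rotor: r = 10.8 / 2 = 5.4 cm
RCF = 1.118 × 10⁻⁵ × r × N²
RCF_original = 1.118 × 10⁻⁵ × 5.4 × (7420)² = 1.118 × 10⁻⁵ × 5.4 × 55,056,400 ≈ 3,323.9 × g
Target RCF = 1.5 × 3,323.9 ≈ 4,985.9 × g
Your rotor: r = 76 mm = 7.6 cm
4,985.9 = 1.118 × 10⁻⁵ × 7.6 × N²
N² = 4,985.9 / (8.4968 × 10⁻⁵) = 58,679,738
N ≈ √58,679,738 ≈ 7,660.3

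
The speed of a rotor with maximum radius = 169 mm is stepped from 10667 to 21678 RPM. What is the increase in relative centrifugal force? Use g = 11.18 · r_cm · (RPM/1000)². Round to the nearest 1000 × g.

r = 169 mm = 16.9 cm
RCF₁ = 11.18 × 16.9 × (10.667)² = 11.18 × 16.9 × 113.784889 ≈ 21,498.7 × g
RCF₂ = 11.18 × 16.9 × (21.678)² = 11.18 × 16.9 × 469.935684 ≈ 88,790.6 × g
Increase = 88,790.6 − 21,498.7 = 67,291.9

67000 x g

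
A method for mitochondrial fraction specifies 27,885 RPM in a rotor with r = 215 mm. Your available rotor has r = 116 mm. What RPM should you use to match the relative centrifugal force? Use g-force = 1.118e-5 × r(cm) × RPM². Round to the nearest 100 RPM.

≈ 38000 RPM

Original rotor: r = 215 mm = 21.5 cm
RCF = 1.118 × 10⁻⁵ × r × N²
RCF_original = 1.118 × 10⁻⁵ × 21.5 × (27885)² = 1.118 × 10⁻⁵ × 21.5 × 777,573,225 ≈ 186,905.3 × g
Your rotor: r = 116 mm = 11.6 cm
186,905.3 = 1.118 × 10⁻⁵ × 11.6 × N²
N² = 186,905.3 / (12.9688 × 10⁻⁵) = 1,441,191,938
N ≈ √1,441,191,938 ≈ 37,963.0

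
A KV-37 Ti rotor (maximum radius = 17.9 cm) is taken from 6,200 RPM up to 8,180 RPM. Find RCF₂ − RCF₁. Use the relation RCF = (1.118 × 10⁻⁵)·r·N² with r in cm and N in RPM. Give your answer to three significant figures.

5700 g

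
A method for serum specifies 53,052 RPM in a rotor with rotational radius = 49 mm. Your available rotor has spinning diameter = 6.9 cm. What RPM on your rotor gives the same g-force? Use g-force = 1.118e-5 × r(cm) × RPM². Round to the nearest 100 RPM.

Original rotor: r = 49 mm = 4.9 cm
RCF_original = 1.118 × 10⁻⁵ × 4.9 × (53052)² = 1.118 × 10⁻⁵ × 4.9 × 2,814,514,704 ≈ 154,184.7 × g
Your rotor: r = 6.9 / 2 = 3.45 cm
154,184.7 = 1.118 × 10⁻⁵ × 3.45 × N²
N² = 154,184.7 / (3.8571 × 10⁻⁵) = 3,997,425,527
N ≈ √3,997,425,527 ≈ 63,225.2

63200 RPM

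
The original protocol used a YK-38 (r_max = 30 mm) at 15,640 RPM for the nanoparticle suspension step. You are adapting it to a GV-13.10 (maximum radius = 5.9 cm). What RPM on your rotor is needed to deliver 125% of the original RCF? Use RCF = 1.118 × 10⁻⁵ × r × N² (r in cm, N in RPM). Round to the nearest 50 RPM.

≈ 12450 RPM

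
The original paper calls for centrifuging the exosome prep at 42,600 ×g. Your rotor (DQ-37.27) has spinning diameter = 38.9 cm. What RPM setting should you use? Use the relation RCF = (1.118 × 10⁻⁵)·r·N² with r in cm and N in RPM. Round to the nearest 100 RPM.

N ≈ 14000 RPM

r = 38.9 / 2 = 19.45 cm
42,600 = 1.118 × 10⁻⁵ × 19.45 × N²
N² = 42,600 / (21.7451 × 10⁻⁵) = 195,906,204
N ≈ √195,906,204 ≈ 13,996.6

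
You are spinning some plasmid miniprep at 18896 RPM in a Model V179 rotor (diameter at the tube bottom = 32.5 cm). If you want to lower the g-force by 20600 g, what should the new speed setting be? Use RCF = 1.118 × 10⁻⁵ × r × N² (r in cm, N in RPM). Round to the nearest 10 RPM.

r = 32.5 / 2 = 16.25 cm
Current RCF = 1.118 × 10⁻⁵ × 16.25 × (18896)² = 1.118 × 10⁻⁵ × 16.25 × 357,058,816 ≈ 64,868.7 × g
Target RCF = 64,868.7 − 20,600 = 44,268.7 × g
N² = 44,268.7 / (18.1675 × 10⁻⁵) = 243,669,740
N ≈ √243,669,740 ≈ 15,609.9

N₂ ≈ 15610 RPM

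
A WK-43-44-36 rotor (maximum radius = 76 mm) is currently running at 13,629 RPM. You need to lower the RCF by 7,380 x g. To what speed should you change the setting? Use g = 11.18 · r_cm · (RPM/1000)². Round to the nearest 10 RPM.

r = 76 mm = 7.6 cm
Current RCF = 11.18 × 7.6 × (13.629)² = 11.18 × 7.6 × 185.749641 ≈ 15,782.8 × g
Target RCF = 15,782.8 − 7,380 = 8,402.8 × g
(N/1000)² = 8,402.8 / 84.968 = 98.8937
N = 1000 × √98.8937 ≈ 9,944.5

9940 RPM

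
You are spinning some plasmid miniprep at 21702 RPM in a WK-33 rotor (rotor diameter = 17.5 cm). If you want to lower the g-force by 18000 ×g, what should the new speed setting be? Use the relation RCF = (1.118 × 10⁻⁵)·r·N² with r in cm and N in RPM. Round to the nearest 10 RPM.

r = 17.5 / 2 = 8.75 cm
Current RCF = 1.118 × 10⁻⁵ × 8.75 × (21702)² = 1.118 × 10⁻⁵ × 8.75 × 470,976,804 ≈ 46,073.3 × g
Target RCF = 46,073.3 − 18,000 = 28,073.3 × g
N² = 28,073.3 / (9.7825 × 10⁻⁵) = 286,974,700
N ≈ √286,974,700 ≈ 16,940.3

16940 RPM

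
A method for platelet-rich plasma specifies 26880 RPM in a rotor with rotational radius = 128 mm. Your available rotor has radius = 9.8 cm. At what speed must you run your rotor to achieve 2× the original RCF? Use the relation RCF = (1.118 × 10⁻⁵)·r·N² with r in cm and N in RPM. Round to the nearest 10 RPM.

Original rotor: r = 128 mm = 12.8 cm
RCF_original = 1.118 × 10⁻⁵ × 12.8 × (26880)² = 1.118 × 10⁻⁵ × 12.8 × 722,534,400 ≈ 103,397.6 × g
Target RCF = 2 × 103,397.6 ≈ 206,795.2 × g
206,795.2 = 1.118 × 10⁻⁵ × 9.8 × N²
N² = 206,795.2 / (10.9564 × 10⁻⁵) = 1,887,437,479
N ≈ √1,887,437,479 ≈ 43,444.6

43440 RPM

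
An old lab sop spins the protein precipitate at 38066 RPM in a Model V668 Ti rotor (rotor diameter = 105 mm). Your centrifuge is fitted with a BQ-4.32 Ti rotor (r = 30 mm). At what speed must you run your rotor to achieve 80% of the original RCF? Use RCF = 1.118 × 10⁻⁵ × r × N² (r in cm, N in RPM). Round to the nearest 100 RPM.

≈ 45000 RPM

Original rotor: r = 105 mm / 2 = 52.5 mm = 5.25 cm
RCF_original = 1.118 × 10⁻⁵ × 5.25 × (38066)² = 1.118 × 10⁻⁵ × 5.25 × 1,449,020,356 ≈ 85,050.2 × g
Target RCF = 0.8 × 85,050.2 ≈ 68,040.2 × g
Your rotor: r = 30 mm = 3.0 cm
68,040.2 = 1.118 × 10⁻⁵ × 3 × N²
N² = 68,040.2 / (3.354 × 10⁻⁵) = 2,028,628,503
N ≈ √2,028,628,503 ≈ 45,040.3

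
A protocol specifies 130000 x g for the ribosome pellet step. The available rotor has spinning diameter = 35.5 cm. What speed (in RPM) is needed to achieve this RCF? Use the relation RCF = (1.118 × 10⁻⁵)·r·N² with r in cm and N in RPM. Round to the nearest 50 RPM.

r = 35.5 / 2 = 17.75 cm
130,000 = 1.118 × 10⁻⁵ × 17.75 × N²
N² = 130,000 / (19.8445 × 10⁻⁵) = 655,093,351
N ≈ √655,093,351 ≈ 25,594.8

N ≈ 25600 RPM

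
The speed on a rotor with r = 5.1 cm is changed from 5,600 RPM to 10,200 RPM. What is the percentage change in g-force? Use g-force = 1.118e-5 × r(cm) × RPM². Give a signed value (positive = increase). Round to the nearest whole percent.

+232%

RCF ∝ N², so the ratio is (10200/5600)² = (1.821429)² = 3.3176.
Change = 3.3176 − 1 = +2.3176 → +231.8%.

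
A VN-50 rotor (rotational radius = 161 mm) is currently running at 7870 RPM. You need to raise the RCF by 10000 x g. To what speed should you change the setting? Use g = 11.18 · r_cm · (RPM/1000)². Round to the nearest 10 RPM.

r = 161 mm = 16.1 cm
Current RCF = 11.18 × 16.1 × (7.87)² = 11.18 × 16.1 × 61.9369 ≈ 11,148.5 × g
Target RCF = 11,148.5 + 10,000 = 21,148.5 × g
(N/1000)² = 21,148.5 / 179.998 = 117.493
N = 1000 × √117.493 ≈ 10,839.4

N₂ ≈ 10840 RPM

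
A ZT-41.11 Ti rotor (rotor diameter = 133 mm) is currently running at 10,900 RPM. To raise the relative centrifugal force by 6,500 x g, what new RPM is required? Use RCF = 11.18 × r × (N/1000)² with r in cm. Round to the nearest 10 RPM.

r = 133 mm / 2 = 66.5 mm = 6.65 cm
Current RCF = 11.18 × 6.65 × (10.9)² = 11.18 × 6.65 × 118.81 ≈ 8,833.2 × g
Target RCF = 8,833.2 + 6,500 = 15,333.2 × g
(N/1000)² = 15,333.2 / 74.347 = 206.2383
N = 1000 × √206.2383 ≈ 14,361.0

14360 RPM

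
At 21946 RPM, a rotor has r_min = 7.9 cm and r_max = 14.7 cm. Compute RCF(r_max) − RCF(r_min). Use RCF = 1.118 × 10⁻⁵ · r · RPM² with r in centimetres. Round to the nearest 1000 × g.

≈ 37000 ×g

ΔRCF = 1.118 × 10⁻⁵ × (r_max − r_min) × N² = 1.118 × 10⁻⁵ × 6.8 × 481,626,916 ≈ 36,615.2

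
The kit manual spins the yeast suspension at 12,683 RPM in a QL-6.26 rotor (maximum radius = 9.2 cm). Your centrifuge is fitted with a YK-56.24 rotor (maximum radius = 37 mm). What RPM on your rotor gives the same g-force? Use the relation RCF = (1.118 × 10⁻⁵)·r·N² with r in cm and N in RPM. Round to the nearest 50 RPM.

20000 RPM

RCF_original = 1.118 × 10⁻⁵ × 9.2 × (12683)² = 1.118 × 10⁻⁵ × 9.2 × 160,858,489 ≈ 16,545.3 × g
Your rotor: r = 37 mm = 3.7 cm
16,545.3 = 1.118 × 10⁻⁵ × 3.7 × N²
N² = 16,545.3 / (4.1366 × 10⁻⁵) = 399,973,408
N ≈ √399,973,408 ≈ 19,999.3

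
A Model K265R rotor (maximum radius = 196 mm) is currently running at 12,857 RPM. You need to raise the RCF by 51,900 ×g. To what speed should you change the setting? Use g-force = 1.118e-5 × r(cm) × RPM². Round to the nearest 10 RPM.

20050 RPM

r = 196 mm = 19.6 cm
Current RCF = 1.118 × 10⁻⁵ × 19.6 × (12857)² = 1.118 × 10⁻⁵ × 19.6 × 165,302,449 ≈ 36,222.4 × g
Target RCF = 36,222.4 + 51,900 = 88,122.4 × g
N² = 88,122.4 / (21.9128 × 10⁻⁵) = 402,150,341
N ≈ √402,150,341 ≈ 20,053.7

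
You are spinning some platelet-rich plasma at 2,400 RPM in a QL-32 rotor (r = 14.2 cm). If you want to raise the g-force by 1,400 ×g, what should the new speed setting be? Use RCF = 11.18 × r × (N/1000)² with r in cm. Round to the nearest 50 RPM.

N₂ ≈ 3800 RPM

Current RCF = 11.18 × 14.2 × (2.4)² = 11.18 × 14.2 × 5.76 ≈ 914.4 × g
Target RCF = 914.4 + 1,400 = 2,314.4 × g
(N/1000)² = 2,314.4 / 158.756 = 14.57835
N = 1000 × √14.57835 ≈ 3,818.2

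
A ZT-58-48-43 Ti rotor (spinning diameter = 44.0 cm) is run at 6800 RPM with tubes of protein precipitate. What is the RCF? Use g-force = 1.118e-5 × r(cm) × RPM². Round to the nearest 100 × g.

RCF ≈ 11400 × g

r = 44.0 / 2 = 22 cm
RCF = 1.118 × 10⁻⁵ × 22 × (6800)² = 1.118 × 10⁻⁵ × 22 × 46,240,000 ≈ 11,373.2 × g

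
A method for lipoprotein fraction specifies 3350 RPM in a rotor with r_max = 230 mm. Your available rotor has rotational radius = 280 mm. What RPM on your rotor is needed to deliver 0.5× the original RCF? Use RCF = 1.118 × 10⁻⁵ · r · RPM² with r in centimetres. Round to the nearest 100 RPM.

2100 RPM

Original rotor: r = 230 mm = 23.0 cm
RCF = 1.118 × 10⁻⁵ × r × N²
RCF_original = 1.118 × 10⁻⁵ × 23 × (3350)² = 1.118 × 10⁻⁵ × 23 × 11,222,500 ≈ 2,885.8 × g
Target RCF = 0.5 × 2,885.8 ≈ 1,442.9 × g
Your rotor: r = 280 mm = 28.0 cm
1,442.9 = 1.118 × 10⁻⁵ × 28 × N²
N² = 1,442.9 / (31.304 × 10⁻⁵) = 4,609,315
N ≈ √4,609,315 ≈ 2,146.9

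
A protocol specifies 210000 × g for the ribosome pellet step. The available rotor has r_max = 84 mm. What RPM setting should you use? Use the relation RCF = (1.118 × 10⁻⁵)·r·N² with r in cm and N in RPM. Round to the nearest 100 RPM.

≈ 47300 RPM

r = 84 mm = 8.4 cm
RCF = 1.118 × 10⁻⁵ × r × N²
210,000 = 1.118 × 10⁻⁵ × 8.4 × N²
N² = 210,000 / (9.3912 × 10⁻⁵) = 2,236,135,957
N ≈ √2,236,135,957 ≈ 47,287.8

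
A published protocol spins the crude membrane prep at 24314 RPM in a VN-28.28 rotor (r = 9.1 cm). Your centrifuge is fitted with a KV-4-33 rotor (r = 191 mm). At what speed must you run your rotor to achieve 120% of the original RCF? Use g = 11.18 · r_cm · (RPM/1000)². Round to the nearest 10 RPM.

RCF_original = 11.18 × 9.1 × (24.314)² = 11.18 × 9.1 × 591.170596 ≈ 60,144.5 × g
Target RCF = 1.2 × 60,144.5 ≈ 72,173.4 × g
Your rotor: r = 191 mm = 19.1 cm
72,173.4 = 11.18 × 19.1 × (N/1000)²
(N/1000)² = 72,173.4 / 213.538 = 337.9886
N = 1000 × √337.9886 ≈ 18,384.5

≈ 18380 RPM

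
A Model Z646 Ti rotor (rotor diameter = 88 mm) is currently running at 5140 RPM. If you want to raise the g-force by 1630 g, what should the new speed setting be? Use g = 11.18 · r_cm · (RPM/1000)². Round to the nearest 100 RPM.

N₂ ≈ 7700 RPM

r = 88 mm / 2 = 44 mm = 4.4 cm
Current RCF = 11.18 × 4.4 × (5.14)² = 11.18 × 4.4 × 26.4196 ≈ 1,299.6 × g
Target RCF = 1,299.6 + 1,630 = 2,929.6 × g
(N/1000)² = 2,929.6 / 49.192 = 59.5544
N = 1000 × √59.5544 ≈ 7,717.1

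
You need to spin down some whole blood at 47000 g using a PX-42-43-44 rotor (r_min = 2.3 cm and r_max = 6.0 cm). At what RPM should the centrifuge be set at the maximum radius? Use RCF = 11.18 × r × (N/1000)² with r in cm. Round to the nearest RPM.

26470 RPM

Use r_max = 6.0 cm.
RCF = 11.18 × r × (N/1000)²
47,000 = 11.18 × 6 × (N/1000)²
(N/1000)² = 47,000 / 67.08 = 700.6559
N = 1000 × √700.6559 ≈ 26,469.9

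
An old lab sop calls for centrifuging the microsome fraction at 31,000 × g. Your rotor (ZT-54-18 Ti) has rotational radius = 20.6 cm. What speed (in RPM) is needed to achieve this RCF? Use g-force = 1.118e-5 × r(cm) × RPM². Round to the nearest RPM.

N ≈ 11602 RPM

31,000 = 1.118 × 10⁻⁵ × 20.6 × N²
N² = 31,000 / (23.0308 × 10⁻⁵) = 134,602,359
N ≈ √134,602,359 ≈ 11,601.8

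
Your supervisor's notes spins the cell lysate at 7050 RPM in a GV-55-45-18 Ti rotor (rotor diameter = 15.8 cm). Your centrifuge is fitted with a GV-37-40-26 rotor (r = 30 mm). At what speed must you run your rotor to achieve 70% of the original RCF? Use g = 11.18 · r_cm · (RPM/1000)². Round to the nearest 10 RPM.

Original rotor: r = 15.8 / 2 = 7.9 cm
RCF_original = 11.18 × 7.9 × (7.05)² = 11.18 × 7.9 × 49.7025 ≈ 4,389.8 × g
Target RCF = 0.7 × 4,389.8 ≈ 3,072.9 × g
Your rotor: r = 30 mm = 3.0 cm
3,072.9 = 11.18 × 3 × (N/1000)²
(N/1000)² = 3,072.9 / 33.54 = 91.61896
N = 1000 × √91.61896 ≈ 9,571.8

9570 RPM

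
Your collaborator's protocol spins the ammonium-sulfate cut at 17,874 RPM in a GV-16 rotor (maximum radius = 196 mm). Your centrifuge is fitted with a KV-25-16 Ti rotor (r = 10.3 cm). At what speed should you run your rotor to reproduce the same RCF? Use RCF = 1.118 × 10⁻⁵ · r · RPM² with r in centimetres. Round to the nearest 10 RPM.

≈ 24660 RPM

Original rotor: r = 196 mm = 19.6 cm
RCF_original = 1.118 × 10⁻⁵ × 19.6 × (17874)² = 1.118 × 10⁻⁵ × 19.6 × 319,479,876 ≈ 70,007 × g
70,007 = 1.118 × 10⁻⁵ × 10.3 × N²
N² = 70,007 / (11.5154 × 10⁻⁵) = 607,942,408
N ≈ √607,942,408 ≈ 24,656.5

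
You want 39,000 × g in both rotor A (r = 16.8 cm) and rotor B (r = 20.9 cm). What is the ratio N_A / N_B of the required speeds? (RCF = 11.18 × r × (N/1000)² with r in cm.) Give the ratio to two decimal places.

At fixed RCF, N ∝ 1/√r, so N_A/N_B = √(r_B/r_A) = √(20.9/16.8) = √1.244048 = 1.1154.

1.12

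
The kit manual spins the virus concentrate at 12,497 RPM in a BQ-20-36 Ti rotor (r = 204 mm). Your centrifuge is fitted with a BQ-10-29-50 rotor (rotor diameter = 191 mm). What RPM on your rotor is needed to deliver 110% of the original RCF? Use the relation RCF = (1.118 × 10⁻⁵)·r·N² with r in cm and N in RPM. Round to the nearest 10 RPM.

≈ 19160 RPM

Original rotor: r = 204 mm = 20.4 cm
RCF_original = 1.118 × 10⁻⁵ × 20.4 × (12497)² = 1.118 × 10⁻⁵ × 20.4 × 156,175,009 ≈ 35,619.1 × g
Target RCF = 1.1 × 35,619.1 ≈ 39,181 × g
Your rotor: r = 191 mm / 2 = 95.5 mm = 9.55 cm
39,181 = 1.118 × 10⁻⁵ × 9.55 × N²
N² = 39,181 / (10.6769 × 10⁻⁵) = 366,969,813
N ≈ √366,969,813 ≈ 19,156.5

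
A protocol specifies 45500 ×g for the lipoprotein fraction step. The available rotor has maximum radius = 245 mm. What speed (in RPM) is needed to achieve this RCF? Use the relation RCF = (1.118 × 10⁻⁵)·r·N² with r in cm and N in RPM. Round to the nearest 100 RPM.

12900 RPM

r = 245 mm = 24.5 cm
45,500 = 1.118 × 10⁻⁵ × 24.5 × N²
N² = 45,500 / (27.391 × 10⁻⁵) = 166,112,957
N ≈ √166,112,957 ≈ 12,888.5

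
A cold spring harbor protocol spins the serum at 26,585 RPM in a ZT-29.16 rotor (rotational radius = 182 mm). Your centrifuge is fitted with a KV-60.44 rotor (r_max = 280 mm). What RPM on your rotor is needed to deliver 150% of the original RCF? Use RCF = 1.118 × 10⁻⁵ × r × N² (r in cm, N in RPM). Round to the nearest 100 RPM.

Original rotor: r = 182 mm = 18.2 cm
RCF_original = 1.118 × 10⁻⁵ × 18.2 × (26585)² = 1.118 × 10⁻⁵ × 18.2 × 706,762,225 ≈ 143,809.2 × g
Target RCF = 1.5 × 143,809.2 ≈ 215,713.8 × g
Your rotor: r = 280 mm = 28.0 cm
215,713.8 = 1.118 × 10⁻⁵ × 28 × N²
N² = 215,713.8 / (31.304 × 10⁻⁵) = 689,093,407
N ≈ √689,093,407 ≈ 26,250.6

≈ 26300 RPM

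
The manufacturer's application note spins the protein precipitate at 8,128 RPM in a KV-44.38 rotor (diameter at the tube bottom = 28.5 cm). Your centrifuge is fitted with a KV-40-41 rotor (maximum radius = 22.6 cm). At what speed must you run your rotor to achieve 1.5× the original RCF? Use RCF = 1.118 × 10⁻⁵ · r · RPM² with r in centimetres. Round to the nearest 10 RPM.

≈ 7900 RPM

Original rotor: r = 28.5 / 2 = 14.25 cm
RCF_original = 1.118 × 10⁻⁵ × 14.25 × (8128)² = 1.118 × 10⁻⁵ × 14.25 × 66,064,384 ≈ 10,525 × g
Target RCF = 1.5 × 10,525 ≈ 15,787.5 × g
15,787.5 = 1.118 × 10⁻⁵ × 22.6 × N²
N² = 15,787.5 / (25.2668 × 10⁻⁵) = 62,483,180
N ≈ √62,483,180 ≈ 7,904.6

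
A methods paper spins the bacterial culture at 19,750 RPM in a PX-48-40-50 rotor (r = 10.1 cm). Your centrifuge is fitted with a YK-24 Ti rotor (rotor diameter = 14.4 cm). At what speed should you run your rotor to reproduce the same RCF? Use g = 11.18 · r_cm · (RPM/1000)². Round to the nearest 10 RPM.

RCF_original = 11.18 × 10.1 × (19.75)² = 11.18 × 10.1 × 390.0625 ≈ 44,045.1 × g
Your rotor: r = 14.4 / 2 = 7.2 cm
44,045.1 = 11.18 × 7.2 × (N/1000)²
(N/1000)² = 44,045.1 / 80.496 = 547.1713
N = 1000 × √547.1713 ≈ 23,391.7

23390 RPM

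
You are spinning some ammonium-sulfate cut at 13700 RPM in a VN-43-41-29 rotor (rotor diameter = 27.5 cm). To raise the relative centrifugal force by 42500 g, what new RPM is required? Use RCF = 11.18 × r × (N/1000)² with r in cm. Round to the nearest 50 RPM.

N₂ ≈ 21550 RPM

r = 27.5 / 2 = 13.75 cm
Current RCF = 11.18 × 13.75 × (13.7)² = 11.18 × 13.75 × 187.69 ≈ 28,852.6 × g
Target RCF = 28,852.6 + 42,500 = 71,352.6 × g
(N/1000)² = 71,352.6 / 153.725 = 464.1574
N = 1000 × √464.1574 ≈ 21,544.3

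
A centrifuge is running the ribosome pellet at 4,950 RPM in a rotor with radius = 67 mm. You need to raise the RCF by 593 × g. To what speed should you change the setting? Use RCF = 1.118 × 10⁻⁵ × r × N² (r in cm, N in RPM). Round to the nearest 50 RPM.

r = 67 mm = 6.7 cm
Current RCF = 1.118 × 10⁻⁵ × 6.7 × (4950)² = 1.118 × 10⁻⁵ × 6.7 × 24,502,500 ≈ 1,835.4 × g
Target RCF = 1,835.4 + 593 = 2,428.4 × g
N² = 2,428.4 / (7.4906 × 10⁻⁵) = 32,419,299
N ≈ √32,419,299 ≈ 5,693.8

N₂ ≈ 5700 RPM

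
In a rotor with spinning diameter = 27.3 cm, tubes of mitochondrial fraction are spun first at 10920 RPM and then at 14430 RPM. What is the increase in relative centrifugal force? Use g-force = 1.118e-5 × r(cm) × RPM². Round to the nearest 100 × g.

r = 27.3 / 2 = 13.65 cm
RCF₁ = 1.118 × 10⁻⁵ × 13.65 × (10920)² = 1.118 × 10⁻⁵ × 13.65 × 119,246,400 ≈ 18,197.8 × g
RCF₂ = 1.118 × 10⁻⁵ × 13.65 × (14430)² = 1.118 × 10⁻⁵ × 13.65 × 208,224,900 ≈ 31,776.6 × g
Increase = 31,776.6 − 18,197.8 = 13,578.8

≈ 13600 x g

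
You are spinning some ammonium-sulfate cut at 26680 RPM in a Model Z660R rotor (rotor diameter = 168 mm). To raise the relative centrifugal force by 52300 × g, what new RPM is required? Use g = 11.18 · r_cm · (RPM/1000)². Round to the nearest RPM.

r = 168 mm / 2 = 84 mm = 8.4 cm
Current RCF = 11.18 × 8.4 × (26.68)² = 11.18 × 8.4 × 711.8224 ≈ 66,848.7 × g
Target RCF = 66,848.7 + 52,300 = 119,148.7 × g
(N/1000)² = 119,148.7 / 93.912 = 1268.727
N = 1000 × √1268.727 ≈ 35,619.2

35619 RPM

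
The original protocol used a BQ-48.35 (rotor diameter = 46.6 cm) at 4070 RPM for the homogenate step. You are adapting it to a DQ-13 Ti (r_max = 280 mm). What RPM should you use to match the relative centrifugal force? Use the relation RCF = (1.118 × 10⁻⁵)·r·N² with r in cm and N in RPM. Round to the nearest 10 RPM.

Original rotor: r = 46.6 / 2 = 23.3 cm
RCF_original = 1.118 × 10⁻⁵ × 23.3 × (4070)² = 1.118 × 10⁻⁵ × 23.3 × 16,564,900 ≈ 4,315.1 × g
Your rotor: r = 280 mm = 28.0 cm
4,315.1 = 1.118 × 10⁻⁵ × 28 × N²
N² = 4,315.1 / (31.304 × 10⁻⁵) = 13,784,500
N ≈ √13,784,500 ≈ 3,712.7

3710 RPM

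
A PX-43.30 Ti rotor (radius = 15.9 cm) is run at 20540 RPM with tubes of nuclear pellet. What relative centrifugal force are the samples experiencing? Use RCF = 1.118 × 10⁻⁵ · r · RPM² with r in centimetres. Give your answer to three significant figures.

RCF = 1.118 × 10⁻⁵ × 15.9 × (20540)² = 1.118 × 10⁻⁵ × 15.9 × 421,891,600 ≈ 74,996.3 × g

≈ 75000 x g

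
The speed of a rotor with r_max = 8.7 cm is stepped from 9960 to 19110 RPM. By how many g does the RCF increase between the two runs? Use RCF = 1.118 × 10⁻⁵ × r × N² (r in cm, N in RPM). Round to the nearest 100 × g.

25900 g

RCF₁ = 1.118 × 10⁻⁵ × 8.7 × (9960)² = 1.118 × 10⁻⁵ × 8.7 × 99,201,600 ≈ 9,648.9 × g
RCF₂ = 1.118 × 10⁻⁵ × 8.7 × (19110)² = 1.118 × 10⁻⁵ × 8.7 × 365,192,100 ≈ 35,520.8 × g
Increase = 35,520.8 − 9,648.9 = 25,871.9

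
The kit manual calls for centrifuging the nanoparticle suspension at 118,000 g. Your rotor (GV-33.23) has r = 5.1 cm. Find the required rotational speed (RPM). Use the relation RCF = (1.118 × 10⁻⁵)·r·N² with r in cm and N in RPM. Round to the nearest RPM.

N ≈ 45492 RPM

118,000 = 1.118 × 10⁻⁵ × 5.1 × N²
N² = 118,000 / (5.7018 × 10⁻⁵) = 2,069,521,905
N ≈ √2,069,521,905 ≈ 45,492.0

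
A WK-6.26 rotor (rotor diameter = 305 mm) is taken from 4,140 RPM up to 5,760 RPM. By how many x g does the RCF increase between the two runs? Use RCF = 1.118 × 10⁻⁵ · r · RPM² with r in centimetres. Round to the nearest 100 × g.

≈ 2700 x g

r = 305 mm / 2 = 152.5 mm = 15.25 cm
RCF₁ = 1.118 × 10⁻⁵ × 15.25 × (4140)² = 1.118 × 10⁻⁵ × 15.25 × 17,139,600 ≈ 2,922.2 × g
RCF₂ = 1.118 × 10⁻⁵ × 15.25 × (5760)² = 1.118 × 10⁻⁵ × 15.25 × 33,177,600 ≈ 5,656.6 × g
Increase = 5,656.6 − 2,922.2 = 2,734.4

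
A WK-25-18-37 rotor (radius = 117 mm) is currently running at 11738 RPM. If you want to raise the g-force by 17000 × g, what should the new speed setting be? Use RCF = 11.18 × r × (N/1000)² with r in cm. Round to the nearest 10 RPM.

r = 117 mm = 11.7 cm
Current RCF = 11.18 × 11.7 × (11.738)² = 11.18 × 11.7 × 137.780644 ≈ 18,022.5 × g
Target RCF = 18,022.5 + 17,000 = 35,022.5 × g
(N/1000)² = 35,022.5 / 130.806 = 267.7438
N = 1000 × √267.7438 ≈ 16,362.9

16360 RPM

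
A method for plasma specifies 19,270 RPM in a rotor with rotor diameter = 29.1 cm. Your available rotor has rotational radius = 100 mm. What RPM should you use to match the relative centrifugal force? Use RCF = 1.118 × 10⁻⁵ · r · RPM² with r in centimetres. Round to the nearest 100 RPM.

Original rotor: r = 29.1 / 2 = 14.55 cm
RCF = 1.118 × 10⁻⁵ × r × N²
RCF_original = 1.118 × 10⁻⁵ × 14.55 × (19270)² = 1.118 × 10⁻⁵ × 14.55 × 371,332,900 ≈ 60,404.4 × g
Your rotor: r = 100 mm = 10.0 cm
60,404.4 = 1.118 × 10⁻⁵ × 10 × N²
N² = 60,404.4 / (11.18 × 10⁻⁵) = 540,289,803
N ≈ √540,289,803 ≈ 23,244.1

≈ 23200 RPM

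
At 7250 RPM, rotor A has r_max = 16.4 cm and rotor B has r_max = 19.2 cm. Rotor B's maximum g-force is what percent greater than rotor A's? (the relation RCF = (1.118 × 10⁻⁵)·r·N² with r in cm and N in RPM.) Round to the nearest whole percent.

17%

At equal RPM, RCF scales linearly with r: ratio = 19.2 / 16.4 = 1.1707.
So rotor B delivers 17.1% more g-force.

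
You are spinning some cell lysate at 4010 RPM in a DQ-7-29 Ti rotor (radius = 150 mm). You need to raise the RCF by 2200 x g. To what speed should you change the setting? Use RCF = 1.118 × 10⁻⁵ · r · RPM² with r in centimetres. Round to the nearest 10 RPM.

r = 150 mm = 15.0 cm
Current RCF = 1.118 × 10⁻⁵ × 15 × (4010)² = 1.118 × 10⁻⁵ × 15 × 16,080,100 ≈ 2,696.6 × g
Target RCF = 2,696.6 + 2,200 = 4,896.6 × g
N² = 4,896.6 / (16.77 × 10⁻⁵) = 29,198,569
N ≈ √29,198,569 ≈ 5,403.6

≈ 5400 RPM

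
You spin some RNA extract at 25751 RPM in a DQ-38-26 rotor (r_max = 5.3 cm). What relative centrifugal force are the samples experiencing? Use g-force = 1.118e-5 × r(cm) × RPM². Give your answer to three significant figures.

RCF = 1.118 × 10⁻⁵ × 5.3 × (25751)² = 1.118 × 10⁻⁵ × 5.3 × 663,114,001 ≈ 39,292.2 × g

≈ 39300 x g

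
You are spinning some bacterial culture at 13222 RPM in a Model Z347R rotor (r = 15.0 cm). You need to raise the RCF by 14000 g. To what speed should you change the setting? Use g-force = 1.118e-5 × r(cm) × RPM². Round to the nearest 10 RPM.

≈ 16070 RPM

Current RCF = 1.118 × 10⁻⁵ × 15 × (13222)² = 1.118 × 10⁻⁵ × 15 × 174,821,284 ≈ 29,317.5 × g
Target RCF = 29,317.5 + 14,000 = 43,317.5 × g
N² = 43,317.5 / (16.77 × 10⁻⁵) = 258,303,518
N ≈ √258,303,518 ≈ 16,071.8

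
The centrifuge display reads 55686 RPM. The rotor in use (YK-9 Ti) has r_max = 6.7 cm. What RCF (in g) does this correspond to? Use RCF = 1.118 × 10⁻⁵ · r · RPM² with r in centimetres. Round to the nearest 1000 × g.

232000 g

RCF = 1.118 × 10⁻⁵ × 6.7 × (55686)² = 1.118 × 10⁻⁵ × 6.7 × 3,100,930,596 ≈ 232,278.3 × g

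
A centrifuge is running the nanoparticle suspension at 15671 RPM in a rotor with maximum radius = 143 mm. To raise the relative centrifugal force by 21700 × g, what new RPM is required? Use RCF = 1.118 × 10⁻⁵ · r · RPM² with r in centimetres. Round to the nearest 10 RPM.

19530 RPM

r = 143 mm = 14.3 cm
Current RCF = 1.118 × 10⁻⁵ × 14.3 × (15671)² = 1.118 × 10⁻⁵ × 14.3 × 245,580,241 ≈ 39,261.9 × g
Target RCF = 39,261.9 + 21,700 = 60,961.9 × g
N² = 60,961.9 / (15.9874 × 10⁻⁵) = 381,312,158
N ≈ √381,312,158 ≈ 19,527.2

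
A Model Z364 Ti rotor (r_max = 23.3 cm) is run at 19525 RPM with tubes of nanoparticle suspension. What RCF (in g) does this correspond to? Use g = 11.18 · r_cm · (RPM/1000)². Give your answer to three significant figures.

RCF = 11.18 × r × (N/1000)²
RCF = 11.18 × 23.3 × (19.525)² = 11.18 × 23.3 × 381.225625 ≈ 99,307 × g

99300 g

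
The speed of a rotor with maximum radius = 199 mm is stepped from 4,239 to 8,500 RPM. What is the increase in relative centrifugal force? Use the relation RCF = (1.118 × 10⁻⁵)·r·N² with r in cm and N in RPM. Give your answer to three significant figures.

r = 199 mm = 19.9 cm
RCF₁ = 1.118 × 10⁻⁵ × 19.9 × (4239)² = 1.118 × 10⁻⁵ × 19.9 × 17,969,121 ≈ 3,997.8 × g
RCF₂ = 1.118 × 10⁻⁵ × 19.9 × (8500)² = 1.118 × 10⁻⁵ × 19.9 × 72,250,000 ≈ 16,074.3 × g
Increase = 16,074.3 − 3,997.8 = 12,076.5

12100 ×g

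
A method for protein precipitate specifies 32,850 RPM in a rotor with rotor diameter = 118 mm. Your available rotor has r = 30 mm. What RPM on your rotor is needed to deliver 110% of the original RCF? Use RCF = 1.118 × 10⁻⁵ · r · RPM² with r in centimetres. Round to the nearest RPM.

Original rotor: r = 118 mm / 2 = 59 mm = 5.9 cm
RCF_original = 1.118 × 10⁻⁵ × 5.9 × (32850)² = 1.118 × 10⁻⁵ × 5.9 × 1,079,122,500 ≈ 71,181.1 × g
Target RCF = 1.1 × 71,181.1 ≈ 78,299.2 × g
Your rotor: r = 30 mm = 3.0 cm
78,299.2 = 1.118 × 10⁻⁵ × 3 × N²
N² = 78,299.2 / (3.354 × 10⁻⁵) = 2,334,502,087
N ≈ √2,334,502,087 ≈ 48,316.7

48317 RPM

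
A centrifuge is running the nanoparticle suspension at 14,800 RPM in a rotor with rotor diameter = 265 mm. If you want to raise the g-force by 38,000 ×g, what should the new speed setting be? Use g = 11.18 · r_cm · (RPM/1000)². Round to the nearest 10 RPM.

N₂ ≈ 21810 RPM

r = 265 mm / 2 = 132.5 mm = 13.25 cm
Current RCF = 11.18 × 13.25 × (14.8)² = 11.18 × 13.25 × 219.04 ≈ 32,447.5 × g
Target RCF = 32,447.5 + 38,000 = 70,447.5 × g
(N/1000)² = 70,447.5 / 148.135 = 475.5628
N = 1000 × √475.5628 ≈ 21,807.4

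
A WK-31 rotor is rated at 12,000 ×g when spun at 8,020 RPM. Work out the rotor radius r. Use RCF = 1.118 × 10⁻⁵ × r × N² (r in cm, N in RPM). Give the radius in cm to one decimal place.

16.7 cm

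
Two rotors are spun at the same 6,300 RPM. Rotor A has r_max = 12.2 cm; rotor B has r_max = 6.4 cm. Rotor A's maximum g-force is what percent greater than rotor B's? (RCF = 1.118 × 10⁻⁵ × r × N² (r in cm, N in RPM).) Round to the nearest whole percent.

91%

At equal RPM, RCF scales linearly with r: ratio = 12.2 / 6.4 = 1.9062.
So rotor A delivers 90.6% more g-force.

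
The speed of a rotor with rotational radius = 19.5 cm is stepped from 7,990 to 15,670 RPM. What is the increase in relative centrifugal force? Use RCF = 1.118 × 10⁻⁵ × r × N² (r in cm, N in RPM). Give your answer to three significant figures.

39600 ×g

RCF₁ = 1.118 × 10⁻⁵ × 19.5 × (7990)² = 1.118 × 10⁻⁵ × 19.5 × 63,840,100 ≈ 13,917.8 × g
RCF₂ = 1.118 × 10⁻⁵ × 19.5 × (15670)² = 1.118 × 10⁻⁵ × 19.5 × 245,548,900 ≈ 53,532.1 × g
Increase = 53,532.1 − 13,917.8 = 39,614.3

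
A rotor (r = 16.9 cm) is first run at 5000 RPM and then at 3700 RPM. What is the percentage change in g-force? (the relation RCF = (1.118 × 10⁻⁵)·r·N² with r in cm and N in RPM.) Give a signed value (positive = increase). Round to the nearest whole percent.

RCF ∝ N², so the ratio is (3700/5000)² = (0.740000)² = 0.5476.
Change = 0.5476 − 1 = -0.4524 → -45.2%.

-45%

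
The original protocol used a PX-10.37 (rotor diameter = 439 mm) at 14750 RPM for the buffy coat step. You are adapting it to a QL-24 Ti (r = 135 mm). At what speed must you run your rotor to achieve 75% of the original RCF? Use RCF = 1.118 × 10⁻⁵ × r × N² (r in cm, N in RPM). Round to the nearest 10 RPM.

≈ 16290 RPM

Original rotor: r = 439 mm / 2 = 219.5 mm = 21.95 cm
RCF = 1.118 × 10⁻⁵ × r × N²
RCF_original = 1.118 × 10⁻⁵ × 21.95 × (14750)² = 1.118 × 10⁻⁵ × 21.95 × 217,562,500 ≈ 53,390.1 × g
Target RCF = 0.75 × 53,390.1 ≈ 40,042.6 × g
Your rotor: r = 135 mm = 13.5 cm
40,042.6 = 1.118 × 10⁻⁵ × 13.5 × N²
N² = 40,042.6 / (15.093 × 10⁻⁵) = 265,305,771
N ≈ √265,305,771 ≈ 16,288.2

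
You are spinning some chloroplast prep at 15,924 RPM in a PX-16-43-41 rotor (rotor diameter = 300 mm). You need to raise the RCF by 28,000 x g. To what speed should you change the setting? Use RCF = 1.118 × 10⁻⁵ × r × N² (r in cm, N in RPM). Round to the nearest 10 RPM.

r = 300 mm / 2 = 150 mm = 15 cm
Current RCF = 1.118 × 10⁻⁵ × 15 × (15924)² = 1.118 × 10⁻⁵ × 15 × 253,573,776 ≈ 42,524.3 × g
Target RCF = 42,524.3 + 28,000 = 70,524.3 × g
N² = 70,524.3 / (16.77 × 10⁻⁵) = 420,538,462
N ≈ √420,538,462 ≈ 20,507.0

N₂ ≈ 20510 RPM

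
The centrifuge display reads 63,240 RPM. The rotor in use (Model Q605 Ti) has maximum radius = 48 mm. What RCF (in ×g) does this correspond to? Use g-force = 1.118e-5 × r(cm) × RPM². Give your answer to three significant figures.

RCF ≈ 215000 ×g

r = 48 mm = 4.8 cm
RCF = 1.118 × 10⁻⁵ × 4.8 × (63240)² = 1.118 × 10⁻⁵ × 4.8 × 3,999,297,600 ≈ 214,618.3 × g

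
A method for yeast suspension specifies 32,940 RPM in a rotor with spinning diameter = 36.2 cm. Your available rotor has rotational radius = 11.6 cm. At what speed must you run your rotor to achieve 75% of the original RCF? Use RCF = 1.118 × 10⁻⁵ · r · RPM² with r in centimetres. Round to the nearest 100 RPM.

≈ 35600 RPM

Original rotor: r = 36.2 / 2 = 18.1 cm
RCF_original = 1.118 × 10⁻⁵ × 18.1 × (32940)² = 1.118 × 10⁻⁵ × 18.1 × 1,085,043,600 ≈ 219,567.3 × g
Target RCF = 0.75 × 219,567.3 ≈ 164,675.5 × g
164,675.5 = 1.118 × 10⁻⁵ × 11.6 × N²
N² = 164,675.5 / (12.9688 × 10⁻⁵) = 1,269,782,092
N ≈ √1,269,782,092 ≈ 35,634.0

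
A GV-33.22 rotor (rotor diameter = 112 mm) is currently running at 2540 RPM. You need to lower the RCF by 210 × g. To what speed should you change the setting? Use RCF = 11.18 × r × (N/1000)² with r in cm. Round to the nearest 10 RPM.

r = 112 mm / 2 = 56 mm = 5.6 cm
Current RCF = 11.18 × 5.6 × (2.54)² = 11.18 × 5.6 × 6.4516 ≈ 403.9 × g
Target RCF = 403.9 − 210 = 193.9 × g
(N/1000)² = 193.9 / 62.608 = 3.097048
N = 1000 × √3.097048 ≈ 1,759.8

≈ 1760 RPM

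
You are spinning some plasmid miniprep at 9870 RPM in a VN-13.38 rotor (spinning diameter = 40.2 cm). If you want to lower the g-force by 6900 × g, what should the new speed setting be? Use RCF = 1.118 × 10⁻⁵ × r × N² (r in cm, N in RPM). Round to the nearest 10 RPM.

r = 40.2 / 2 = 20.1 cm
Current RCF = 1.118 × 10⁻⁵ × 20.1 × (9870)² = 1.118 × 10⁻⁵ × 20.1 × 97,416,900 ≈ 21,891.3 × g
Target RCF = 21,891.3 − 6,900 = 14,991.3 × g
N² = 14,991.3 / (22.4718 × 10⁻⁵) = 66,711,612
N ≈ √66,711,612 ≈ 8,167.7

≈ 8170 RPM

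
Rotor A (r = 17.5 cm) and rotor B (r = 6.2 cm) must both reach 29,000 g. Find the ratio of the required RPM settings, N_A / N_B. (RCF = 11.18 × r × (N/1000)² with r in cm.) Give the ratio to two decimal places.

0.60

At fixed RCF, N ∝ 1/√r, so N_A/N_B = √(r_B/r_A) = √(6.2/17.5) = √0.354286 = 0.5952.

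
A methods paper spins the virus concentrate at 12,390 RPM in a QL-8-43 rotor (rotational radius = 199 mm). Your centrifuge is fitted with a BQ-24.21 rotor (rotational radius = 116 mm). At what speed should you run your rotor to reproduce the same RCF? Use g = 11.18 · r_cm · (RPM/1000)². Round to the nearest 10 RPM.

16230 RPM

Original rotor: r = 199 mm = 19.9 cm
RCF_original = 11.18 × 19.9 × (12.39)² = 11.18 × 19.9 × 153.5121 ≈ 34,153.7 × g
Your rotor: r = 116 mm = 11.6 cm
34,153.7 = 11.18 × 11.6 × (N/1000)²
(N/1000)² = 34,153.7 / 129.688 = 263.3528
N = 1000 × √263.3528 ≈ 16,228.1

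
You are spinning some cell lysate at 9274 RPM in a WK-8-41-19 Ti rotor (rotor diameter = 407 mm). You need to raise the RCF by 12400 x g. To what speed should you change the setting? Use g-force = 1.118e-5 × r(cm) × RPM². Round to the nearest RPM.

N₂ ≈ 11854 RPM

r = 407 mm / 2 = 203.5 mm = 20.35 cm
Current RCF = 1.118 × 10⁻⁵ × 20.35 × (9274)² = 1.118 × 10⁻⁵ × 20.35 × 86,007,076 ≈ 19,567.7 × g
Target RCF = 19,567.7 + 12,400 = 31,967.7 × g
N² = 31,967.7 / (22.7513 × 10⁻⁵) = 140,509,334
N ≈ √140,509,334 ≈ 11,853.7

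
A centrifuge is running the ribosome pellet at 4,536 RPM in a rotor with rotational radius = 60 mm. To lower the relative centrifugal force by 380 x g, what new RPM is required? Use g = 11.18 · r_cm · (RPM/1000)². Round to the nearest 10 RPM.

3860 RPM

r = 60 mm = 6.0 cm
Current RCF = 11.18 × 6 × (4.536)² = 11.18 × 6 × 20.575296 ≈ 1,380.2 × g
Target RCF = 1,380.2 − 380 = 1,000.2 × g
(N/1000)² = 1,000.2 / 67.08 = 14.91055
N = 1000 × √14.91055 ≈ 3,861.4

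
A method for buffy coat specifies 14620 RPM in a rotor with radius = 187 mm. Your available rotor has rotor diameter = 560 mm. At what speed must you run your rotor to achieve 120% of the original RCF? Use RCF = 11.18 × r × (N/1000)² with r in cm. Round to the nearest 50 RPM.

Original rotor: r = 187 mm = 18.7 cm
RCF = 11.18 × r × (N/1000)²
RCF_original = 11.18 × 18.7 × (14.62)² = 11.18 × 18.7 × 213.7444 ≈ 44,686.7 × g
Target RCF = 1.2 × 44,686.7 ≈ 53,624 × g
Your rotor: r = 560 mm / 2 = 280 mm = 28 cm
53,624 = 11.18 × 28 × (N/1000)²
(N/1000)² = 53,624 / 313.04 = 171.3008
N = 1000 × √171.3008 ≈ 13,088.2

≈ 13100 RPM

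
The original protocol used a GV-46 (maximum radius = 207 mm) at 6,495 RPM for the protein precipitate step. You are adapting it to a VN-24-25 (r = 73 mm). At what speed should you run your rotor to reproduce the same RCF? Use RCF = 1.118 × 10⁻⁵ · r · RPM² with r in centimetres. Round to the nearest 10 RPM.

Original rotor: r = 207 mm = 20.7 cm
RCF = 1.118 × 10⁻⁵ × r × N²
RCF_original = 1.118 × 10⁻⁵ × 20.7 × (6495)² = 1.118 × 10⁻⁵ × 20.7 × 42,185,025 ≈ 9,762.7 × g
Your rotor: r = 73 mm = 7.3 cm
9,762.7 = 1.118 × 10⁻⁵ × 7.3 × N²
N² = 9,762.7 / (8.1614 × 10⁻⁵) = 119,620,408
N ≈ √119,620,408 ≈ 10,937.1

10940 RPM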